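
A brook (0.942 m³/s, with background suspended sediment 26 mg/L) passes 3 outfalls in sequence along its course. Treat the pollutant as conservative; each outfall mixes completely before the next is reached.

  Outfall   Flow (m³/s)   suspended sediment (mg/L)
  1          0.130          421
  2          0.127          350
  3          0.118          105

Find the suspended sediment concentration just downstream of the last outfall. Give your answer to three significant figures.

103 mg/L

Below outfall 1: Q → 1.072 m³/s, C = (0.9420·26.00 + 0.1300·421.0)/1.072 = 73.90 mg/L.
Below outfall 2: Q → 1.199 m³/s, C = (1.072·73.90 + 0.1270·350.0)/1.199 = 103.1 mg/L.
Below outfall 3: Q → 1.317 m³/s, C = (1.199·103.1 + 0.1180·105.0)/1.317 = 103.3 mg/L.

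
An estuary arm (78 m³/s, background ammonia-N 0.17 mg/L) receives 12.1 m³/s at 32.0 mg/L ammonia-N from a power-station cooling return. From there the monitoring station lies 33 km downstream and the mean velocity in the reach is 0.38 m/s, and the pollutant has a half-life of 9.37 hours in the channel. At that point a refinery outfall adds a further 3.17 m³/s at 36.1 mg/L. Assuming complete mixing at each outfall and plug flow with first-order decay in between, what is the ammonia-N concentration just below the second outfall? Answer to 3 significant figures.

1.95 mg/L

After mixing, C = (78.00·0.1700 + 12.10·32.00) / 90.10 = 400.5/90.10 = 4.445 mg/L; combined flow 90.10 m³/s.
Travel time t = 33·1000 / 0.38 = 86840 s = 24.12 h.
Half-life 9.37 h → k = ln 2 / 9.37 = 0.07398 h⁻¹ = 1.775 d⁻¹.
Applying C = C₀e^(−kt): 4.445 × 0.1679 = 0.7462 mg/L.
At the second outfall, C = (90.10·0.7462 + 3.170·36.10) / (90.10 + 3.170) = 1.948 mg/L.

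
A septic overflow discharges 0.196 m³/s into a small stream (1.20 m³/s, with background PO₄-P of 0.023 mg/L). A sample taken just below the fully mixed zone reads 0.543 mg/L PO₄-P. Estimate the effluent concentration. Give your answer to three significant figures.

Mass balance: 1.200·0.02300 + 0.1960·Cₑ = 1.396·0.5430
→ Cₑ = (1.396·0.5430 − 1.200·0.02300) / 0.1960 = 3.727 mg/L.

3.73 mg/L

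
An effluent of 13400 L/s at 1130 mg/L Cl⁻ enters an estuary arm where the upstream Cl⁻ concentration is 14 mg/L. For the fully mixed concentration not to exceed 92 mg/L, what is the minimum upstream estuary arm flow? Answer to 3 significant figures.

Set C_mix = 92: (Q·14.00 + 13400·1130) / (Q + 13400) = 92
→ Q = 13400·(1130 − 92)/(92 − 14.00) = 178300 L/s.

178000 L/s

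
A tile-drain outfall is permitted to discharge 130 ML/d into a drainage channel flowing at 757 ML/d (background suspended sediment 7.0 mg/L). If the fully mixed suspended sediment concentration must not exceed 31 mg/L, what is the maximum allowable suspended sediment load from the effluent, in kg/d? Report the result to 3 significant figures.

Mass balance at the limit: 757.0·7.000 + 130.0·Cₑ = 887.0·31 → Cₑ = 170.8 mg/L.
130.0 ML/d = 1.505 m³/s. Load = 1.505 m³/s × 170.8 g/m³ × 86 400 s/d = 22200 kg/d.

22200 kg/d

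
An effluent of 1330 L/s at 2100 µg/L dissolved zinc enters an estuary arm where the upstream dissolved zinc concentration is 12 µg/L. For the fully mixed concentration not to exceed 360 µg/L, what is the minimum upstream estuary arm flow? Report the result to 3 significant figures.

6650 L/s

Set C_mix = 360: (Q·12.00 + 1330·2100) / (Q + 1330) = 360
→ Q = 1330·(2100 − 360)/(360 − 12.00) = 6650 L/s.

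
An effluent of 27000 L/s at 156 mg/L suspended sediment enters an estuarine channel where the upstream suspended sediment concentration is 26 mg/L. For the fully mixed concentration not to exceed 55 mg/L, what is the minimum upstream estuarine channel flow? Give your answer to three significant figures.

94000 L/s

Set C_mix = 55: (Q·26.00 + 27000·156.0) / (Q + 27000) = 55
→ Q = 27000·(156.0 − 55)/(55 − 26.00) = 94030 L/s.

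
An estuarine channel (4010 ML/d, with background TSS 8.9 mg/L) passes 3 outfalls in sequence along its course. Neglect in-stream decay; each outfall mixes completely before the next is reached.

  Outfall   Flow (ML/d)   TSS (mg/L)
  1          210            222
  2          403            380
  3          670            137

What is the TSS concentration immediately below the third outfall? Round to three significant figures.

After outfall 1: Q = 4010 + 210.0 = 4220 ML/d; C = (4010·8.900 + 210.0·222.0)/4220 = 19.50 mg/L.
After outfall 2: Q = 4220 + 403.0 = 4623 ML/d; C = (4220·19.50 + 403.0·380.0)/4623 = 50.93 mg/L.
After outfall 3: Q = 4623 + 670.0 = 5293 ML/d; C = (4623·50.93 + 670.0·137.0)/5293 = 61.82 mg/L.

61.8 mg/L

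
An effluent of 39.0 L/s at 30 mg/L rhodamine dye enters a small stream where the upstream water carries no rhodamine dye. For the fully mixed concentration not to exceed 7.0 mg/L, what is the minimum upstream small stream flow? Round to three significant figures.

128 L/s

Set C_mix = 7.0: (Q·0 + 39.00·30.00) / (Q + 39.00) = 7.0
→ Q = 39.00·(30.00 − 7.0)/(7.0 − 0) = 128.1 L/s.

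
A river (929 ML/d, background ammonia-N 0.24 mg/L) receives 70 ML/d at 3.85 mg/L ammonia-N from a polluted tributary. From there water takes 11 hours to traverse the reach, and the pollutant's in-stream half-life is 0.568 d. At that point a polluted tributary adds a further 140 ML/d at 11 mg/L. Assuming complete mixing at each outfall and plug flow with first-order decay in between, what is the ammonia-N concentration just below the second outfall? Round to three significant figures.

1.60 mg/L

Conservation of mass: C = (929.0·0.2400 + 70.00·3.850) / 999.0 = 492.5/999.0 = 0.4930 mg/L; combined flow 999.0 ML/d.
Half-life 0.568 d → k = ln 2 / 0.568 = 1.220 d⁻¹.
First-order decay: C = 0.4930·exp(−k·t) = 0.4930·0.5716 = 0.2818 mg/L.
At the second outfall, C = (999.0·0.2818 + 140.0·11.00) / (999.0 + 140.0) = 1.599 mg/L.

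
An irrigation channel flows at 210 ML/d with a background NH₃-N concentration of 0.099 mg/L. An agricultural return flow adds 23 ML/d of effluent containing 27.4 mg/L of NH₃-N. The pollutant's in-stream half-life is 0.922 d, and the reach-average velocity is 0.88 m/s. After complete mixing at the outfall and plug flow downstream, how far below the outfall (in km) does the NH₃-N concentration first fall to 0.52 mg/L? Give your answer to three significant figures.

Mixed concentration C = ΣQC/ΣQ = (210.0·0.09900 + 23.00·27.40) / 233.0 = 651.0/233.0 = 2.794 mg/L.
Half-life 0.922 d → k = ln 2 / 0.922 = 0.7518 d⁻¹.
Set 2.794·exp(−k·t) = 0.52 → t = ln(2.794/0.52)/k = 193200 s = 53.68 h.
Distance = v·t = 0.88·193200 = 170000 m = 170.0 km.

170 km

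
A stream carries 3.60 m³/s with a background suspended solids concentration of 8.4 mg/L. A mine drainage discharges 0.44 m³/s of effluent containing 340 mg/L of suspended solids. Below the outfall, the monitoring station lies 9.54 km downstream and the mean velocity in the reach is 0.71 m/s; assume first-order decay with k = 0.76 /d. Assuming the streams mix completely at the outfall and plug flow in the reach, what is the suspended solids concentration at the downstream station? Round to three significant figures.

Mixed concentration C = ΣQC/ΣQ = (3.600·8.400 + 0.4400·340.0) / 4.040 = 179.8/4.040 = 44.51 mg/L.
Travel time t = 9.54·1000 / 0.71 = 13440 s = 3.732 h.
After decay, C = 44.51 × e^(−kt) = 44.51 × 0.8885 = 39.55 mg/L.

39.6 mg/L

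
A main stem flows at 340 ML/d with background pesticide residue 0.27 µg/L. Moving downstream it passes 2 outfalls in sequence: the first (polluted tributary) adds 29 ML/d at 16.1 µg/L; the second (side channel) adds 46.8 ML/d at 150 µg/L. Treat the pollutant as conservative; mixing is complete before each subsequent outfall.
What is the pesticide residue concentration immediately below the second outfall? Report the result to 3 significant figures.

Outfall 1: combined Q = 369.0 ML/d; C = (340.0·0.2700 + 29.00·16.10)/369.0 = 1.514 µg/L.
Outfall 2: combined Q = 415.8 ML/d; C = (369.0·1.514 + 46.80·150.0)/415.8 = 18.23 µg/L.

18.2 µg/L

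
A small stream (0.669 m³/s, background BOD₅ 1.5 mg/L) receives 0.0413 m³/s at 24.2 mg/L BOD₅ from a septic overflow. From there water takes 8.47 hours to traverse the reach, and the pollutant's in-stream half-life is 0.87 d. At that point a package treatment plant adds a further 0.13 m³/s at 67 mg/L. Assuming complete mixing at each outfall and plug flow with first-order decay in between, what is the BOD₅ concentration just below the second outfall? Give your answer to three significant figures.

12.2 mg/L

Mass balance: C = (0.6690·1.500 + 0.04130·24.20) / 0.7103 = 2.003/0.7103 = 2.820 mg/L; combined flow 0.7103 m³/s.
Half-life 0.87 d → k = ln 2 / 0.87 = 0.7967 d⁻¹.
After decay, C = 2.820 × e^(−kt) = 2.820 × 0.7549 = 2.129 mg/L.
At the second outfall, C = (0.7103·2.129 + 0.1300·67.00) / (0.7103 + 0.1300) = 12.16 mg/L.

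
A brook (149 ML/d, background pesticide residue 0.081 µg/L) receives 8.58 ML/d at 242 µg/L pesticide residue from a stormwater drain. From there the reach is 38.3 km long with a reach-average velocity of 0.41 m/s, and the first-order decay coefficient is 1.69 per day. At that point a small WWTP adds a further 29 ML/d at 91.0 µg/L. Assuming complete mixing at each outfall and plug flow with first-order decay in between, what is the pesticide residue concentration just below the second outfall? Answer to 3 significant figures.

15.9 µg/L

Flow-weighted average: C = (149.0·0.08100 + 8.580·242.0) / 157.6 = 2088/157.6 = 13.25 µg/L; combined flow 157.6 ML/d.
Travel time t = 38.3·1000 / 0.41 = 93410 s = 25.95 h.
First-order decay: C = 13.25·exp(−k·t) = 13.25·0.1609 = 2.132 µg/L.
At the second outfall, C = (157.6·2.132 + 29.00·91.00) / (157.6 + 29.00) = 15.94 µg/L.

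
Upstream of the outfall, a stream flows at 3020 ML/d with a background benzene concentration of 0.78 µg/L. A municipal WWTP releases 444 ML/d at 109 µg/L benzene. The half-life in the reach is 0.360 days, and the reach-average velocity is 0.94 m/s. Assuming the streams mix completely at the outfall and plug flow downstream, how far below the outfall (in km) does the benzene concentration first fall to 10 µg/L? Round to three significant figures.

Conservation of mass: C = (3020·0.7800 + 444.0·109.0) / 3464 = 50750/3464 = 14.65 µg/L.
Half-life 0.360 d → k = ln 2 / 0.360 = 1.925 d⁻¹.
Set 14.65·exp(−k·t) = 10 → t = ln(14.65/10)/k = 17140 s = 4.761 h.
Distance = v·t = 0.94·17140 = 16110 m = 16.11 km.

16.1 km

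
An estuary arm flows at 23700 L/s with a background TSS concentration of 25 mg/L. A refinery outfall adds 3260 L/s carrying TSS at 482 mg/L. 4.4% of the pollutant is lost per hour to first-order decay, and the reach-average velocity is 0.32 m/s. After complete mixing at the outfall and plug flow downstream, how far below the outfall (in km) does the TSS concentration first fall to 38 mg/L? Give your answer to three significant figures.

19.1 km

Mass balance: C = (23700·25.00 + 3260·482.0) / 26960 = 2164000/26960 = 80.26 mg/L.
4.4%/h lost → k = −ln(1 − 0.044) = 0.04500 h⁻¹.
Set 80.26·exp(−k·t) = 38 → t = ln(80.26/38)/k = 59820 s = 16.62 h.
Distance = v·t = 0.32·59820 = 19140 m = 19.14 km.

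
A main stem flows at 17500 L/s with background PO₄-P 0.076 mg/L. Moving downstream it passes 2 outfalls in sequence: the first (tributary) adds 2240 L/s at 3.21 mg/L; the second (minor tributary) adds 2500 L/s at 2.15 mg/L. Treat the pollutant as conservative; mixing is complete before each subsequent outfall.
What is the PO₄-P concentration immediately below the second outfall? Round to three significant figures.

0.625 mg/L

Below outfall 1: Q → 19740 L/s, C = (17500·0.07600 + 2240·3.210)/19740 = 0.4316 mg/L.
Below outfall 2: Q → 22240 L/s, C = (19740·0.4316 + 2500·2.150)/22240 = 0.6248 mg/L.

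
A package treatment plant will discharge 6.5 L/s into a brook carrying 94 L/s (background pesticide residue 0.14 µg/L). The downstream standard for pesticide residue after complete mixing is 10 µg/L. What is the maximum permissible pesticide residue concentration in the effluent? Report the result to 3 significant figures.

At the limit, (Qr·Cr + Qe·Cₑ)/(Qr + Qe) = 10:
Cₑ = (100.5·10 − 94.00·0.1400) / 6.500 = 152.6 µg/L.

153 µg/L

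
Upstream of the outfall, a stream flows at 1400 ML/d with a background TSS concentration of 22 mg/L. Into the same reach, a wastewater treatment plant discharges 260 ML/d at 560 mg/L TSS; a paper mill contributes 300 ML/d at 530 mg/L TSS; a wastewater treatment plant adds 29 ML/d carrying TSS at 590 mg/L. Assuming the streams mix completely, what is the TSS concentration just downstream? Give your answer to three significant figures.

177 mg/L

After mixing, C = (1400·22.00 + 260.0·560.0 + 300.0·530.0 + 29.00·590.0) / 1989 = 352500/1989 = 177.2 mg/L.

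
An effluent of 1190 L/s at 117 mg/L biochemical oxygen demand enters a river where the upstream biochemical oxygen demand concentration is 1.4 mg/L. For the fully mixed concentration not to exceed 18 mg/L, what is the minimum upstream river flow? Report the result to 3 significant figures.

Set C_mix = 18: (Q·1.400 + 1190·117.0) / (Q + 1190) = 18
→ Q = 1190·(117.0 − 18)/(18 − 1.400) = 7097 L/s.

7100 L/s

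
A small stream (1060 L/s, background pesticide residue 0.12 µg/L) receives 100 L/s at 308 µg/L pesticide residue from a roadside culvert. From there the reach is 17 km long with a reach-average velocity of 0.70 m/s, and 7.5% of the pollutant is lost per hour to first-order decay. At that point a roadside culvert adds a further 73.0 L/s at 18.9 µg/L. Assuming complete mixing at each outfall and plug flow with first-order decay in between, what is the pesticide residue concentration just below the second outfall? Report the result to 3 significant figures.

15.9 µg/L

Mass balance: C = (1060·0.1200 + 100.0·308.0) / 1160 = 30930/1160 = 26.66 µg/L; combined flow 1160 L/s.
Travel time t = 17·1000 / 0.70 = 24290 s = 6.746 h.
7.5%/h lost → k = −ln(1 − 0.075) = 0.07796 h⁻¹.
After decay, C = 26.66 × e^(−kt) = 26.66 × 0.5910 = 15.76 µg/L.
Second outfall: C = (1160·15.76 + 73.00·18.90)/1233 = 15.94 µg/L.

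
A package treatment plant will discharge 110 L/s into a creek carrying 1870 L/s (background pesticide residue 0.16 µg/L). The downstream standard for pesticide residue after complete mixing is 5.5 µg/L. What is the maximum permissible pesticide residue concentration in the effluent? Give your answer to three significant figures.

96.3 µg/L

At the limit, (Qr·Cr + Qe·Cₑ)/(Qr + Qe) = 5.5:
Cₑ = (1980·5.5 − 1870·0.1600) / 110.0 = 96.28 µg/L.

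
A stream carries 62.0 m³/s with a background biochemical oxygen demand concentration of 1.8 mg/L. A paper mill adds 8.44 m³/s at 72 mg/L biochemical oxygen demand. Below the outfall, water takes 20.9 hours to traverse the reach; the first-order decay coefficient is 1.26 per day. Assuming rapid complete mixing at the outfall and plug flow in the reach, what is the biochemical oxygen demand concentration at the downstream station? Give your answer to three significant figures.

3.41 mg/L

Conservation of mass: C = (62.00·1.800 + 8.440·72.00) / 70.44 = 719.3/70.44 = 10.21 mg/L.
Applying C = C₀e^(−kt): 10.21 × 0.3338 = 3.408 mg/L.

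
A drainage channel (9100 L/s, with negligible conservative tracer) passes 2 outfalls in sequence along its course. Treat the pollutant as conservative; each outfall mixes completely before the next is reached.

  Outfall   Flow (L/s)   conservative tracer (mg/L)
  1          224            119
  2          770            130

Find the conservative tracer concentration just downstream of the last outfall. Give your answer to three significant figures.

12.6 mg/L

After outfall 1: Q = 9100 + 224.0 = 9324 L/s; C = (9100·0 + 224.0·119.0)/9324 = 2.859 mg/L.
After outfall 2: Q = 9324 + 770.0 = 10090 L/s; C = (9324·2.859 + 770.0·130.0)/10090 = 12.56 mg/L.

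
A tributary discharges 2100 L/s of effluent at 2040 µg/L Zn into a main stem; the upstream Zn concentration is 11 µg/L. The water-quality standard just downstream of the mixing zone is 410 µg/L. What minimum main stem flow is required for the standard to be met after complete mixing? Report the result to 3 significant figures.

8580 L/s

Set C_mix = 410: (Q·11.00 + 2100·2040) / (Q + 2100) = 410
→ Q = 2100·(2040 − 410)/(410 − 11.00) = 8579 L/s.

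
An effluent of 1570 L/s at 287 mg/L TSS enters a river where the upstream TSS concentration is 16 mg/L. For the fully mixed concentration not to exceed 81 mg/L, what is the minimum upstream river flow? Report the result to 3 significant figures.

4980 L/s

Set C_mix = 81: (Q·16.00 + 1570·287.0) / (Q + 1570) = 81
→ Q = 1570·(287.0 − 81)/(81 − 16.00) = 4976 L/s.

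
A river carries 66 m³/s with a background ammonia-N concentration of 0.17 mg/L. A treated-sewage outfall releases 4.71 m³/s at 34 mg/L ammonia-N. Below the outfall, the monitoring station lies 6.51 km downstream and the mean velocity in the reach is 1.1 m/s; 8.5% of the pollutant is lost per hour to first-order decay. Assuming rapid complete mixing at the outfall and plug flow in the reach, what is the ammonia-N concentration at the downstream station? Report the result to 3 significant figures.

2.09 mg/L

After mixing, C = (66.00·0.1700 + 4.710·34.00) / 70.71 = 171.4/70.71 = 2.423 mg/L.
Travel time t = 6.51·1000 / 1.1 = 5918 s = 1.644 h.
8.5%/h lost → k = −ln(1 − 0.085) = 0.08883 h⁻¹.
Applying C = C₀e^(−kt): 2.423 × 0.8641 = 2.094 mg/L.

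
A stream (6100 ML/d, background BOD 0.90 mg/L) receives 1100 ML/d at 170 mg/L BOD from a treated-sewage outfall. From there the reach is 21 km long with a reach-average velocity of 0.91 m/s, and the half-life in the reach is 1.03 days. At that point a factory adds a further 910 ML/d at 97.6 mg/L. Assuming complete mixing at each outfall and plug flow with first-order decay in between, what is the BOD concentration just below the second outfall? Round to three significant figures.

Flow-weighted average: C = (6100·0.9000 + 1100·170.0) / 7200 = 192500/7200 = 26.73 mg/L; combined flow 7200 ML/d.
Travel time t = 21·1000 / 0.91 = 23080 s = 6.410 h.
Half-life 1.03 d → k = ln 2 / 1.03 = 0.6730 d⁻¹.
First-order decay: C = 26.73·exp(−k·t) = 26.73·0.8355 = 22.34 mg/L.
At the second outfall, C = (7200·22.34 + 910.0·97.60) / (7200 + 910.0) = 30.78 mg/L.

30.8 mg/L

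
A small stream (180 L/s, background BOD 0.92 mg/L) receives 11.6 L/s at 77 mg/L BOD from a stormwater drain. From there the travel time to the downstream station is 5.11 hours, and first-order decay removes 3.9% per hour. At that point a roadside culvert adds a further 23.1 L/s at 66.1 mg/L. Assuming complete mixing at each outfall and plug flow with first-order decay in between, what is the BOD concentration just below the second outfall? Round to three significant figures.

11.1 mg/L

After mixing, C = (180.0·0.9200 + 11.60·77.00) / 191.6 = 1059/191.6 = 5.526 mg/L; combined flow 191.6 L/s.
3.9%/h lost → k = −ln(1 − 0.039) = 0.03978 h⁻¹.
First-order decay: C = 5.526·exp(−k·t) = 5.526·0.8160 = 4.510 mg/L.
Second outfall: C = (191.6·4.510 + 23.10·66.10)/214.7 = 11.14 mg/L.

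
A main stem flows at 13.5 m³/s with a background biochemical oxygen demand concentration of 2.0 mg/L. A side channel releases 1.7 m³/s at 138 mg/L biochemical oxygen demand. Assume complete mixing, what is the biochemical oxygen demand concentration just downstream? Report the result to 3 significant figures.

17.2 mg/L

Flow-weighted average: C = (13.50·2.000 + 1.700·138.0) / 15.20 = 261.6/15.20 = 17.21 mg/L.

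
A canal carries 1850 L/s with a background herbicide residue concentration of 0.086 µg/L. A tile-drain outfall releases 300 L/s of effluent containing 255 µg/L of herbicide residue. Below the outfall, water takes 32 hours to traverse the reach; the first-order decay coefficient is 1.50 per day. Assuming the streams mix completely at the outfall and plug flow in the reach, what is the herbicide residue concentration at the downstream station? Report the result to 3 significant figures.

4.83 µg/L

Flow-weighted average: C = (1850·0.08600 + 300.0·255.0) / 2150 = 76660/2150 = 35.66 µg/L.
Applying C = C₀e^(−kt): 35.66 × 0.1353 = 4.825 µg/L.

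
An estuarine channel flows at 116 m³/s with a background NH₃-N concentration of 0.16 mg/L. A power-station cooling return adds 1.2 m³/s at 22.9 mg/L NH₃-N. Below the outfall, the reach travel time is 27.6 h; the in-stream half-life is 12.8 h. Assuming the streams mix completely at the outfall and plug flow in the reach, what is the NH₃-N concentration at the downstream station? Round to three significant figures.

After mixing, C = (116.0·0.1600 + 1.200·22.90) / 117.2 = 46.04/117.2 = 0.3928 mg/L.
Half-life 12.8 h → k = ln 2 / 12.8 = 0.05415 h⁻¹ = 1.300 d⁻¹.
Applying C = C₀e^(−kt): 0.3928 × 0.2243 = 0.08813 mg/L.

0.0881 mg/L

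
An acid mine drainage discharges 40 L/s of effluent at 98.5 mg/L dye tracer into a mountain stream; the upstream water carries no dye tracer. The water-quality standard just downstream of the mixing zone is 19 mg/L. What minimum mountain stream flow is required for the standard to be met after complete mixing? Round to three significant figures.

Set C_mix = 19: (Q·0 + 40.00·98.50) / (Q + 40.00) = 19
→ Q = 40.00·(98.50 − 19)/(19 − 0) = 167.4 L/s.

167 L/s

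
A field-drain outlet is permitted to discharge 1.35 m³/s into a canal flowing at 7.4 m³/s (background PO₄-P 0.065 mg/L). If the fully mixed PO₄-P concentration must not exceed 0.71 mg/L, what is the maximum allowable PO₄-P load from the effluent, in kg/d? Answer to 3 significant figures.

495 kg/d

Mass balance at the limit: 7.400·0.06500 + 1.350·Cₑ = 8.750·0.71 → Cₑ = 4.246 mg/L.
Load = 1.350 m³/s × 4.246 g/m³ × 86 400 s/d = 495.2 kg/d.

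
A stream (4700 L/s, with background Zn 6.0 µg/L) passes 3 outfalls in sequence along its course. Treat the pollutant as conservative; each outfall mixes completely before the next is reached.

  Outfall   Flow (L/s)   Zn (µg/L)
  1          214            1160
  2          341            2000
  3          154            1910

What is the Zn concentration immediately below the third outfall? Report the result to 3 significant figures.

232 µg/L

Below outfall 1: Q → 4914 L/s, C = (4700·6.000 + 214.0·1160)/4914 = 56.26 µg/L.
Below outfall 2: Q → 5255 L/s, C = (4914·56.26 + 341.0·2000)/5255 = 182.4 µg/L.
Below outfall 3: Q → 5409 L/s, C = (5255·182.4 + 154.0·1910)/5409 = 231.6 µg/L.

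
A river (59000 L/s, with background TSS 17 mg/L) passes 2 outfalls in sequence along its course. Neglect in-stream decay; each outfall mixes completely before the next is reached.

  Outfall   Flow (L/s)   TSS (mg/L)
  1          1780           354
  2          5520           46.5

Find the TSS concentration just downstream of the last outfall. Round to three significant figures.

After outfall 1: Q = 59000 + 1780 = 60780 L/s; C = (59000·17.00 + 1780·354.0)/60780 = 26.87 mg/L.
After outfall 2: Q = 60780 + 5520 = 66300 L/s; C = (60780·26.87 + 5520·46.50)/66300 = 28.50 mg/L.

28.5 mg/L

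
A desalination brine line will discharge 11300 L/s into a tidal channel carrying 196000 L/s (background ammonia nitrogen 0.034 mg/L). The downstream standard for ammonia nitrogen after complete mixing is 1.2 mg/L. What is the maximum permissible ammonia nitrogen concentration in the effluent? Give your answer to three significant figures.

21.4 mg/L

At the limit, (Qr·Cr + Qe·Cₑ)/(Qr + Qe) = 1.2:
Cₑ = (207300·1.2 − 196000·0.03400) / 11300 = 21.42 mg/L.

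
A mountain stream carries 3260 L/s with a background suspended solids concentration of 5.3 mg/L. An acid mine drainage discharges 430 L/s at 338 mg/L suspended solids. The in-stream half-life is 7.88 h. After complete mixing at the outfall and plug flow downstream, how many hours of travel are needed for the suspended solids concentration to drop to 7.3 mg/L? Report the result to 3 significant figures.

20.4 h

Conservation of mass: C = (3260·5.300 + 430.0·338.0) / 3690 = 162600/3690 = 44.07 mg/L.
Half-life 7.88 h → k = ln 2 / 7.88 = 0.08796 h⁻¹ = 2.111 d⁻¹.
44.07·exp(−k·t) = 7.3 → t = ln(44.07/7.3)/k = 73580 s = 20.44 h.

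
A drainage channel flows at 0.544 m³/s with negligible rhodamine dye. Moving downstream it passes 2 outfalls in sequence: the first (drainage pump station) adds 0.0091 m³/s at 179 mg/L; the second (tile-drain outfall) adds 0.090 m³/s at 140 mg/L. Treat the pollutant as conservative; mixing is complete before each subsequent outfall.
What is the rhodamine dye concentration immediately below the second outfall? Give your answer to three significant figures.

22.1 mg/L

Below outfall 1: Q → 0.5531 m³/s, C = (0.5440·0 + 0.009100·179.0)/0.5531 = 2.945 mg/L.
Below outfall 2: Q → 0.6431 m³/s, C = (0.5531·2.945 + 0.09000·140.0)/0.6431 = 22.13 mg/L.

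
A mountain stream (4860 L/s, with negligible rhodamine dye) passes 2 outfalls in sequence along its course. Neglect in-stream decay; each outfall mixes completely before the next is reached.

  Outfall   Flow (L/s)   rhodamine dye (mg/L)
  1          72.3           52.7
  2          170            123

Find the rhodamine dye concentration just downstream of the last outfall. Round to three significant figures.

After outfall 1: Q = 4860 + 72.30 = 4932 L/s; C = (4860·0 + 72.30·52.70)/4932 = 0.7725 mg/L.
After outfall 2: Q = 4932 + 170.0 = 5102 L/s; C = (4932·0.7725 + 170.0·123.0)/5102 = 4.845 mg/L.

4.84 mg/L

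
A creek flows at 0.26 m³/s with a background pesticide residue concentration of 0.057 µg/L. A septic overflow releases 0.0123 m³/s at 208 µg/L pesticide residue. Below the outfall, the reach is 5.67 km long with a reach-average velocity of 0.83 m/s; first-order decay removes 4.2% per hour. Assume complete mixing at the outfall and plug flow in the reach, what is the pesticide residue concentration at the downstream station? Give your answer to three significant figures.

8.71 µg/L

Mass balance: C = (0.2600·0.05700 + 0.01230·208.0) / 0.2723 = 2.573/0.2723 = 9.450 µg/L.
Travel time t = 5.67·1000 / 0.83 = 6831 s = 1.898 h.
4.2%/h lost → k = −ln(1 − 0.042) = 0.04291 h⁻¹.
First-order decay: C = 9.450·exp(−k·t) = 9.450·0.9218 = 8.711 µg/L.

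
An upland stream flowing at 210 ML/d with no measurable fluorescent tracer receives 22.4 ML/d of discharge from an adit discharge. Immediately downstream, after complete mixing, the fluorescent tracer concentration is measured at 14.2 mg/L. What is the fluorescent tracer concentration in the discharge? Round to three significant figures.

147 mg/L

Mass balance: 210.0·0 + 22.40·Cₑ = 232.4·14.20
→ Cₑ = (232.4·14.20 − 210.0·0) / 22.40 = 147.3 mg/L.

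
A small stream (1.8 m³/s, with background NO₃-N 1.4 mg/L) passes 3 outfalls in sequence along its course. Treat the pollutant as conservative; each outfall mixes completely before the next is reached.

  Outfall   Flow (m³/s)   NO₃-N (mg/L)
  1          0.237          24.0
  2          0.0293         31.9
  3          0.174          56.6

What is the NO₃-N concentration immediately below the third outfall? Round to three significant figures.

8.48 mg/L

After outfall 1: Q = 1.800 + 0.2370 = 2.037 m³/s; C = (1.800·1.400 + 0.2370·24.00)/2.037 = 4.029 mg/L.
After outfall 2: Q = 2.037 + 0.02930 = 2.066 m³/s; C = (2.037·4.029 + 0.02930·31.90)/2.066 = 4.425 mg/L.
After outfall 3: Q = 2.066 + 0.1740 = 2.240 m³/s; C = (2.066·4.425 + 0.1740·56.60)/2.240 = 8.477 mg/L.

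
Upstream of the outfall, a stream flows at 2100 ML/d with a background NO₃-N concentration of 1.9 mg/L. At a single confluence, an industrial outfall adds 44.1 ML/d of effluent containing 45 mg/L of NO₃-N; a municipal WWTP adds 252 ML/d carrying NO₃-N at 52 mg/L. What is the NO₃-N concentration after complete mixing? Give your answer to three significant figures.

7.96 mg/L

Conservation of mass: C = (2100·1.900 + 44.10·45.00 + 252.0·52.00) / 2396 = 19080/2396 = 7.962 mg/L.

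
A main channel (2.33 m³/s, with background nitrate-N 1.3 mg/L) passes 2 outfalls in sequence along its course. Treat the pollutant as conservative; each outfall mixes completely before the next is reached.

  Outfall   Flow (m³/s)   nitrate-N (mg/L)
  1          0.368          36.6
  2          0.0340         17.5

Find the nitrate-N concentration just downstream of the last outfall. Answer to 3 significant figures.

6.26 mg/L

After outfall 1: Q = 2.330 + 0.3680 = 2.698 m³/s; C = (2.330·1.300 + 0.3680·36.60)/2.698 = 6.115 mg/L.
After outfall 2: Q = 2.698 + 0.03400 = 2.732 m³/s; C = (2.698·6.115 + 0.03400·17.50)/2.732 = 6.257 mg/L.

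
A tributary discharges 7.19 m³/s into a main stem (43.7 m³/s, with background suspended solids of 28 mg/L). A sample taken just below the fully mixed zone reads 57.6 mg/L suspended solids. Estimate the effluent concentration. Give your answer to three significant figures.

238 mg/L

Mass balance: 43.70·28.00 + 7.190·Cₑ = 50.89·57.60
→ Cₑ = (50.89·57.60 − 43.70·28.00) / 7.190 = 237.5 mg/L.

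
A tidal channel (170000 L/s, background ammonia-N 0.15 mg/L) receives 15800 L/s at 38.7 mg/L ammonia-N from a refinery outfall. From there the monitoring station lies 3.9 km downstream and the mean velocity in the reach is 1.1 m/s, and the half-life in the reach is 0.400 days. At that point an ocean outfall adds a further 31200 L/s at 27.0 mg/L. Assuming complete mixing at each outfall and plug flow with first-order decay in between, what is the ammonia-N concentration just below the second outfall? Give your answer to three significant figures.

6.62 mg/L

Conservation of mass: C = (170000·0.1500 + 15800·38.70) / 185800 = 637000/185800 = 3.428 mg/L; combined flow 185800 L/s.
Travel time t = 3.9·1000 / 1.1 = 3545 s = 0.9848 h.
Half-life 0.400 d → k = ln 2 / 0.400 = 1.733 d⁻¹.
Applying C = C₀e^(−kt): 3.428 × 0.9314 = 3.193 mg/L.
Second outfall: C = (185800·3.193 + 31200·27.00)/217000 = 6.616 mg/L.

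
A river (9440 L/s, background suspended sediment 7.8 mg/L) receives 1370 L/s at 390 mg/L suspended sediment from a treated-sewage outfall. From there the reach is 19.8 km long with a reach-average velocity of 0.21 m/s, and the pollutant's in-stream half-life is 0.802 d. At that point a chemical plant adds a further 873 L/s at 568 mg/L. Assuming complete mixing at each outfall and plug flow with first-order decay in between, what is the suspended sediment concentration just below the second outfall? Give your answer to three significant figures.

62.7 mg/L

Flow-weighted average: C = (9440·7.800 + 1370·390.0) / 10810 = 607900/10810 = 56.24 mg/L; combined flow 10810 L/s.
Travel time t = 19.8·1000 / 0.21 = 94290 s = 26.19 h.
Half-life 0.802 d → k = ln 2 / 0.802 = 0.8643 d⁻¹.
After decay, C = 56.24 × e^(−kt) = 56.24 × 0.3894 = 21.90 mg/L.
Second outfall: C = (10810·21.90 + 873.0·568.0)/11680 = 62.71 mg/L.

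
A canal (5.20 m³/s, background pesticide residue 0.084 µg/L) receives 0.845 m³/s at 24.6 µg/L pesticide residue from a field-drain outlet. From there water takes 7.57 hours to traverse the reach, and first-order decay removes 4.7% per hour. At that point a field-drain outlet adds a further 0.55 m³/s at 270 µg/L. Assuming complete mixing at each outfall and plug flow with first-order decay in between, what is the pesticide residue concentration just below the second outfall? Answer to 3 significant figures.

Mixed concentration C = ΣQC/ΣQ = (5.200·0.08400 + 0.8450·24.60) / 6.045 = 21.22/6.045 = 3.511 µg/L; combined flow 6.045 m³/s.
4.7%/h lost → k = −ln(1 − 0.047) = 0.04814 h⁻¹.
Decay over the reach: 3.511·exp(−kt) = 3.511·0.6946 = 2.439 µg/L.
At the second outfall, C = (6.045·2.439 + 0.5500·270.0) / (6.045 + 0.5500) = 24.75 µg/L.

24.8 µg/L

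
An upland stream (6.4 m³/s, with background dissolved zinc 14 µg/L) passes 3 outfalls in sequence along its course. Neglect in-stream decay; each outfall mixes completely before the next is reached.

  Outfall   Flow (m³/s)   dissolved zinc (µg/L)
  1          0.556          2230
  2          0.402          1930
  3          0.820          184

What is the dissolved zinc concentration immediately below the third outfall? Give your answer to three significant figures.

Below outfall 1: Q → 6.956 m³/s, C = (6.400·14.00 + 0.5560·2230)/6.956 = 191.1 µg/L.
Below outfall 2: Q → 7.358 m³/s, C = (6.956·191.1 + 0.4020·1930)/7.358 = 286.1 µg/L.
Below outfall 3: Q → 8.178 m³/s, C = (7.358·286.1 + 0.8200·184.0)/8.178 = 275.9 µg/L.

276 µg/L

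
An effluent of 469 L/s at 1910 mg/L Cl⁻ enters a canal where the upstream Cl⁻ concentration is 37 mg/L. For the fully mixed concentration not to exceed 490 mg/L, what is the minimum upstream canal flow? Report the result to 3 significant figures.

Set C_mix = 490: (Q·37.00 + 469.0·1910) / (Q + 469.0) = 490
→ Q = 469.0·(1910 − 490)/(490 − 37.00) = 1470 L/s.

1470 L/s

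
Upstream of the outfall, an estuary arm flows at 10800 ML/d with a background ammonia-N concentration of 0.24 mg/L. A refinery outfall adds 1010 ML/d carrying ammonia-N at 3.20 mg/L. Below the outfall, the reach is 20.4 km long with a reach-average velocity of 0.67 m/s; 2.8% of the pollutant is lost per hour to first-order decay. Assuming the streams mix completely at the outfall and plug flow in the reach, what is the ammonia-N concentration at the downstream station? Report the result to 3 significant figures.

Conservation of mass: C = (10800·0.2400 + 1010·3.200) / 11810 = 5824/11810 = 0.4931 mg/L.
Travel time t = 20.4·1000 / 0.67 = 30450 s = 8.458 h.
2.8%/h lost → k = −ln(1 − 0.028) = 0.02840 h⁻¹.
Decay over the reach: 0.4931·exp(−kt) = 0.4931·0.7865 = 0.3878 mg/L.

0.388 mg/L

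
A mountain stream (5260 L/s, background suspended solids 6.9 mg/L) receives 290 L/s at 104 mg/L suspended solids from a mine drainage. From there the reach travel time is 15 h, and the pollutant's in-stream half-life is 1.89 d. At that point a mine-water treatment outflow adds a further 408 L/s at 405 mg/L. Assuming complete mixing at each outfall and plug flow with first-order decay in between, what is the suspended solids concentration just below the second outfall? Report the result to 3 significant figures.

36.6 mg/L

Conservation of mass: C = (5260·6.900 + 290.0·104.0) / 5550 = 66450/5550 = 11.97 mg/L; combined flow 5550 L/s.
Half-life 1.89 d → k = ln 2 / 1.89 = 0.3667 d⁻¹.
Applying C = C₀e^(−kt): 11.97 × 0.7952 = 9.521 mg/L.
Second outfall: C = (5550·9.521 + 408.0·405.0)/5958 = 36.60 mg/L.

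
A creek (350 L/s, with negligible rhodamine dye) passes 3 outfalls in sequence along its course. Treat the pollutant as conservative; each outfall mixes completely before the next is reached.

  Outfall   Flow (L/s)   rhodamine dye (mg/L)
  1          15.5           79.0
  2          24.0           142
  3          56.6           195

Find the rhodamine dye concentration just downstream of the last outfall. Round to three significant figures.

35.1 mg/L

Below outfall 1: Q → 365.5 L/s, C = (350.0·0 + 15.50·79.00)/365.5 = 3.350 mg/L.
Below outfall 2: Q → 389.5 L/s, C = (365.5·3.350 + 24.00·142.0)/389.5 = 11.89 mg/L.
Below outfall 3: Q → 446.1 L/s, C = (389.5·11.89 + 56.60·195.0)/446.1 = 35.13 mg/L.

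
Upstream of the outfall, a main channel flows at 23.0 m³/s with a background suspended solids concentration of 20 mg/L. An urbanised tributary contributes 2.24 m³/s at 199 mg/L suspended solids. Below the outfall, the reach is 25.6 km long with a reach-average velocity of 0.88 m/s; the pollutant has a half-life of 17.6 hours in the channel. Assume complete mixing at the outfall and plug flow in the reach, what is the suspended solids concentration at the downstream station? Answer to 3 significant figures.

26.1 mg/L

Flow-weighted average: C = (23.00·20.00 + 2.240·199.0) / 25.24 = 905.8/25.24 = 35.89 mg/L.
Travel time t = 25.6·1000 / 0.88 = 29090 s = 8.081 h.
Half-life 17.6 h → k = ln 2 / 17.6 = 0.03938 h⁻¹ = 0.9452 d⁻¹.
First-order decay: C = 35.89·exp(−k·t) = 35.89·0.7274 = 26.10 mg/L.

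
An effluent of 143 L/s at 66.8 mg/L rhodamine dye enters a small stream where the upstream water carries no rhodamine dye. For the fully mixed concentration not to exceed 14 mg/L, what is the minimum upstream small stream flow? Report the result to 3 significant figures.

Set C_mix = 14: (Q·0 + 143.0·66.80) / (Q + 143.0) = 14
→ Q = 143.0·(66.80 − 14)/(14 − 0) = 539.3 L/s.

539 L/s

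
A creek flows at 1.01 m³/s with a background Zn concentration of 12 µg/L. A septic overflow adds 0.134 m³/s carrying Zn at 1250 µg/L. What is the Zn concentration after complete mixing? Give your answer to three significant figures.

157 µg/L

Flow-weighted average: C = (1.010·12.00 + 0.1340·1250) / 1.144 = 179.6/1.144 = 157.0 µg/L.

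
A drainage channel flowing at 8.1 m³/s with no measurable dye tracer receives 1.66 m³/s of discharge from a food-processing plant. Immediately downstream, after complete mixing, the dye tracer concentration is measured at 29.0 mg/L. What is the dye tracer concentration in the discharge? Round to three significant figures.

171 mg/L

Mass balance: 8.100·0 + 1.660·Cₑ = 9.760·29.00
→ Cₑ = (9.760·29.00 − 8.100·0) / 1.660 = 170.5 mg/L.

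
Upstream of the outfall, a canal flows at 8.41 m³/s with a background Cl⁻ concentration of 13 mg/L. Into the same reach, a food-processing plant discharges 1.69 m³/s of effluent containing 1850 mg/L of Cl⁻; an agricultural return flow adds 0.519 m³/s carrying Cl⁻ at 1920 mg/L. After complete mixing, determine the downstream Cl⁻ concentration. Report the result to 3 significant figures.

Mass balance: C = (8.410·13.00 + 1.690·1850 + 0.5190·1920) / 10.62 = 4232/10.62 = 398.6 mg/L.

399 mg/L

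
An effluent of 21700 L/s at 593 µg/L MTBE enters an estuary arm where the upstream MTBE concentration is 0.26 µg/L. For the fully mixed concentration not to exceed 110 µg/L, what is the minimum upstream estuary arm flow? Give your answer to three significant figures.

Set C_mix = 110: (Q·0.2600 + 21700·593.0) / (Q + 21700) = 110
→ Q = 21700·(593.0 − 110)/(110 − 0.2600) = 95510 L/s.

95500 L/s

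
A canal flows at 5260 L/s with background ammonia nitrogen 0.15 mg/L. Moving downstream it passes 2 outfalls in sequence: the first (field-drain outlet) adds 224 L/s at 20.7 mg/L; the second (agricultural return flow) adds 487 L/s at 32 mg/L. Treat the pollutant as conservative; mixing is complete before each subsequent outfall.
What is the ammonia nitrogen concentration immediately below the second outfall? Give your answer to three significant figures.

3.52 mg/L

After outfall 1: Q = 5260 + 224.0 = 5484 L/s; C = (5260·0.1500 + 224.0·20.70)/5484 = 0.9894 mg/L.
After outfall 2: Q = 5484 + 487.0 = 5971 L/s; C = (5484·0.9894 + 487.0·32.00)/5971 = 3.519 mg/L.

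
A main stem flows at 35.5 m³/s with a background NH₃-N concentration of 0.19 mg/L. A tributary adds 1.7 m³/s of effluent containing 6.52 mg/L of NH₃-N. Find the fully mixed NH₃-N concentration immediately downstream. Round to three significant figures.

After mixing, C = (35.50·0.1900 + 1.700·6.520) / 37.20 = 17.83/37.20 = 0.4793 mg/L.

0.479 mg/L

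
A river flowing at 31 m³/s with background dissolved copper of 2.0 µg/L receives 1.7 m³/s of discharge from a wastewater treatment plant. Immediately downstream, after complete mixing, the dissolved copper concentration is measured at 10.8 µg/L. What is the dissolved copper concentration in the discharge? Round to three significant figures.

Mass balance: 31.00·2.000 + 1.700·Cₑ = 32.70·10.80
→ Cₑ = (32.70·10.80 − 31.00·2.000) / 1.700 = 171.3 µg/L.

171 µg/L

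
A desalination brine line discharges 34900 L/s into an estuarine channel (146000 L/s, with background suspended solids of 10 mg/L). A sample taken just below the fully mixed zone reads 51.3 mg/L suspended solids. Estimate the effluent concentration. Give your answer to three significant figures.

224 mg/L

Mass balance: 146000·10.00 + 34900·Cₑ = 180900·51.30
→ Cₑ = (180900·51.30 − 146000·10.00) / 34900 = 224.1 mg/L.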